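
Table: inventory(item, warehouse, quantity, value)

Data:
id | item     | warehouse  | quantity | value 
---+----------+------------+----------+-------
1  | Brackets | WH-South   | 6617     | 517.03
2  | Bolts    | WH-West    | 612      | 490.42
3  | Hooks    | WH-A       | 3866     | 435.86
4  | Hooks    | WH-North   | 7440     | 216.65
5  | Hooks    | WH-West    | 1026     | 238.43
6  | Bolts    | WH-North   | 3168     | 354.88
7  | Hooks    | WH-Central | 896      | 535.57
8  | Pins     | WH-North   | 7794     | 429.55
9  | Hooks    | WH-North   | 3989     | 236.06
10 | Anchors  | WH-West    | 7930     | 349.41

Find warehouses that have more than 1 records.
SELECT warehouse, COUNT(*) as cnt
FROM inventory
GROUP BY warehouse
HAVING COUNT(*) > 1

Result:
  WH-North: 4
  WH-West: 3

Note: HAVING filters groups after aggregation, WHERE filters rows before.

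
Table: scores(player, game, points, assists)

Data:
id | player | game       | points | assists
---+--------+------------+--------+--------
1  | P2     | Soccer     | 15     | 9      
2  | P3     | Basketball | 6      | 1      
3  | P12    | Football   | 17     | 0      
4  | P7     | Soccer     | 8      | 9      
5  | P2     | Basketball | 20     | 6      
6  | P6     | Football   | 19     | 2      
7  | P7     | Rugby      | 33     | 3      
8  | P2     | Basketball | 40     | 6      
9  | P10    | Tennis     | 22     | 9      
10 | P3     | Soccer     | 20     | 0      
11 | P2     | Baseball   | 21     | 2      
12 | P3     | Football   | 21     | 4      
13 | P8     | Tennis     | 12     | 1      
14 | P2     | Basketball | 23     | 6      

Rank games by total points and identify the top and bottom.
SELECT game, SUM(points)
FROM scores
GROUP BY game
ORDER BY SUM(points)

All groups:
  Baseball: 21
  Rugby: 33
  Tennis: 34
  Soccer: 43
  Football: 57
  Basketball: 89

Highest: Basketball (89)
Lowest: Baseball (21)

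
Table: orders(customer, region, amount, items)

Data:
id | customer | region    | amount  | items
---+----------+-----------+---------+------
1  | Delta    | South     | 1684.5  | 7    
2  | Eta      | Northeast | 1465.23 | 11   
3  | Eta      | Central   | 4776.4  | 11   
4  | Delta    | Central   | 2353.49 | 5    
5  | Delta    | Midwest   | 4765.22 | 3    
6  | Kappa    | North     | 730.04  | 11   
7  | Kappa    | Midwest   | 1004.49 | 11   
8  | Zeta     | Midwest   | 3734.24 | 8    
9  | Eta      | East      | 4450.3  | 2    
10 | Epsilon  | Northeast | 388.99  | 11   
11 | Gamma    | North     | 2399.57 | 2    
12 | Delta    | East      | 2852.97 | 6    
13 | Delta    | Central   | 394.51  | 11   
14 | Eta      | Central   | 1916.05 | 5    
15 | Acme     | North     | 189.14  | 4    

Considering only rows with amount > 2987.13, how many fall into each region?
SELECT region, COUNT(*)
FROM orders
WHERE amount > 2987.13
GROUP BY region

Note: WHERE filters rows before grouping.

Result:
  Central: 1
  East: 1
  Midwest: 2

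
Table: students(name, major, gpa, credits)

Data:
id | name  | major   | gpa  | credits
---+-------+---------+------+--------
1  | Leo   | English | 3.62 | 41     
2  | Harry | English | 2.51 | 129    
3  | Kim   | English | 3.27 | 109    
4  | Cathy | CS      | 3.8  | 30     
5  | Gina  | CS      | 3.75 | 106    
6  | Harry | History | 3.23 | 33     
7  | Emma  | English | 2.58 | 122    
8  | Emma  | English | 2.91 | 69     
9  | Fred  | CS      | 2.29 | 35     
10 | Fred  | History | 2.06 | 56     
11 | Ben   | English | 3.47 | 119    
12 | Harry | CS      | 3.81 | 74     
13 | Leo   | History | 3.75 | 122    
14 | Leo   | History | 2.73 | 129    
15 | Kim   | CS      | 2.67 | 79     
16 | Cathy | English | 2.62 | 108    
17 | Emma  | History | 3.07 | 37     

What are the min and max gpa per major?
SELECT major, MIN(gpa), MAX(gpa)
FROM students
GROUP BY major

Result:
  CS: min=2.29, max=3.81
  English: min=2.51, max=3.62
  History: min=2.06, max=3.75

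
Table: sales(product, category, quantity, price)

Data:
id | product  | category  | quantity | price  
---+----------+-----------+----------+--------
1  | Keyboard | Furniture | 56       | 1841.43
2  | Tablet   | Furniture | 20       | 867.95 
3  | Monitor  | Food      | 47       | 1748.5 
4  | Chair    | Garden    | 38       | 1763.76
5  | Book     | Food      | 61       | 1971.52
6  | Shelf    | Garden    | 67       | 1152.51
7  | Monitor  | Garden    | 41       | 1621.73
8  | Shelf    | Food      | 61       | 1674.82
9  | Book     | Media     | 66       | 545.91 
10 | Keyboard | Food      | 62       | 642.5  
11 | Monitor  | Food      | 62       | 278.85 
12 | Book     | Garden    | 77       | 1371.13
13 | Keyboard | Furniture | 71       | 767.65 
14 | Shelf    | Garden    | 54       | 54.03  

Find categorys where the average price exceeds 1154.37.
SELECT category, AVG(price)
FROM sales
GROUP BY category
HAVING AVG(price) > 1154.37

Result:
  Food: avg=1263.24
  Furniture: avg=1159.01
  Garden: avg=1192.63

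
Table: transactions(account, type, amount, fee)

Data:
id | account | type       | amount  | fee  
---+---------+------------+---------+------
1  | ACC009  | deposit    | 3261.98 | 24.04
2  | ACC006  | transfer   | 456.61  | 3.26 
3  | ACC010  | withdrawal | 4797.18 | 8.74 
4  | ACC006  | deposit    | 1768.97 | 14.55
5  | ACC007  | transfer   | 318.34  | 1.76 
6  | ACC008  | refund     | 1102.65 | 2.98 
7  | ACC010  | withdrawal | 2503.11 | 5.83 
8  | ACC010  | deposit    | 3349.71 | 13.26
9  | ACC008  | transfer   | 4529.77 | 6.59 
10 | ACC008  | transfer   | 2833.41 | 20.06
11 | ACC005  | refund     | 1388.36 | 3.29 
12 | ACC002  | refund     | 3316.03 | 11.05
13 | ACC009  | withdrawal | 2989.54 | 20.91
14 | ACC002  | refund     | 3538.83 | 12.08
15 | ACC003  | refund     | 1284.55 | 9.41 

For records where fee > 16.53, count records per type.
SELECT type, COUNT(*)
FROM transactions
WHERE fee > 16.53
GROUP BY type

Note: WHERE filters rows before grouping.

Result:
  deposit: 1
  transfer: 1
  withdrawal: 1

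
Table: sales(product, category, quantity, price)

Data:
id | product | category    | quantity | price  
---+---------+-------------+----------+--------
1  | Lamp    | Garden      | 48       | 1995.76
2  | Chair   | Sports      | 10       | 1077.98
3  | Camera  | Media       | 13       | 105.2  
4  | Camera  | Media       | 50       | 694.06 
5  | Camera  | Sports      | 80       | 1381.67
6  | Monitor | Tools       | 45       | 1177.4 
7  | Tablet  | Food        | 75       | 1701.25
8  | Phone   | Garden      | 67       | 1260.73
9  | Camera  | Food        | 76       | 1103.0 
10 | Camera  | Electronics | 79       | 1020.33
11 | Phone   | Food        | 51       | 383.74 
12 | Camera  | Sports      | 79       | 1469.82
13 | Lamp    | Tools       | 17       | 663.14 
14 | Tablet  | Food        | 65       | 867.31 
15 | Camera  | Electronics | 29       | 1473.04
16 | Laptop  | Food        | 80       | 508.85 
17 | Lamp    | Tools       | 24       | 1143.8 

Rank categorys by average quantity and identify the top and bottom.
SELECT category, AVG(quantity)
FROM sales
GROUP BY category
ORDER BY AVG(quantity)

All groups:
  Tools: 28.67
  Media: 31.50
  Electronics: 54.00
  Sports: 56.33
  Garden: 57.50
  Food: 69.40

Highest: Food (69.40)
Lowest: Tools (28.67)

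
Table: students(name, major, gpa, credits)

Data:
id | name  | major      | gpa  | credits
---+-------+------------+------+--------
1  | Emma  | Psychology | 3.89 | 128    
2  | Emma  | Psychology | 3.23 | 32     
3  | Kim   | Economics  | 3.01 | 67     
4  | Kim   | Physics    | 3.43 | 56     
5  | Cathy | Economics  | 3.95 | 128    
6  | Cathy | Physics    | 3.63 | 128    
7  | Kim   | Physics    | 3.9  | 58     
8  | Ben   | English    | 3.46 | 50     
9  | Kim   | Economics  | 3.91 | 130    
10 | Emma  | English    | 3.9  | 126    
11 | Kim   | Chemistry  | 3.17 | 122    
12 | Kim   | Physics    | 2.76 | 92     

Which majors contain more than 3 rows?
SELECT major, COUNT(*) as cnt
FROM students
GROUP BY major
HAVING COUNT(*) > 3

Result:
  Physics: 4

Note: HAVING filters groups after aggregation, WHERE filters rows before.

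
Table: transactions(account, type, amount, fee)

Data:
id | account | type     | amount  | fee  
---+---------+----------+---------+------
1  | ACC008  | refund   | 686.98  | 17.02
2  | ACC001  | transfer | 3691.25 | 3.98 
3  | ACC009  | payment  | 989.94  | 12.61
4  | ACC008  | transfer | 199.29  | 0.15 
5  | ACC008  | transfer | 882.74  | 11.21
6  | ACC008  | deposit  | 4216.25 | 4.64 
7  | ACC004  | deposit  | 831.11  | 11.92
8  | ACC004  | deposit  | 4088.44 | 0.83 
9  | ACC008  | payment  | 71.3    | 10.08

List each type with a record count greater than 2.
SELECT type, COUNT(*) as cnt
FROM transactions
GROUP BY type
HAVING COUNT(*) > 2

Result:
  deposit: 3
  transfer: 3

Note: HAVING filters groups after aggregation, WHERE filters rows before.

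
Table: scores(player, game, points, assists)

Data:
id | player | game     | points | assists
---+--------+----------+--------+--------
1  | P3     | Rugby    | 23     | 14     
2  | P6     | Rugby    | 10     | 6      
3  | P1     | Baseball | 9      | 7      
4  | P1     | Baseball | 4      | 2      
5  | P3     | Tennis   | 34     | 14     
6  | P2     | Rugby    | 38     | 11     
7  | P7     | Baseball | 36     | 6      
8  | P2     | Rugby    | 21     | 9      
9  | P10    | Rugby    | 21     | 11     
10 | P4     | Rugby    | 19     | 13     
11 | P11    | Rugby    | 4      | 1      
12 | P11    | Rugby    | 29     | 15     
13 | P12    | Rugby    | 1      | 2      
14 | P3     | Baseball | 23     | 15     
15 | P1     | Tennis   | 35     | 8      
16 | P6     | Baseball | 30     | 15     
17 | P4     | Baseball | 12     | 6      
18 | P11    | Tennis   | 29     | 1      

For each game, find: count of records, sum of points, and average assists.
SELECT game,
       COUNT(*) as cnt,
       SUM(points) as total_points,
       AVG(assists) as avg_assists
FROM scores
GROUP BY game

Result:
  Baseball: 6 records, 114 total points, 8.50 avg assists
  Rugby: 9 records, 166 total points, 9.11 avg assists
  Tennis: 3 records, 98 total points, 7.67 avg assists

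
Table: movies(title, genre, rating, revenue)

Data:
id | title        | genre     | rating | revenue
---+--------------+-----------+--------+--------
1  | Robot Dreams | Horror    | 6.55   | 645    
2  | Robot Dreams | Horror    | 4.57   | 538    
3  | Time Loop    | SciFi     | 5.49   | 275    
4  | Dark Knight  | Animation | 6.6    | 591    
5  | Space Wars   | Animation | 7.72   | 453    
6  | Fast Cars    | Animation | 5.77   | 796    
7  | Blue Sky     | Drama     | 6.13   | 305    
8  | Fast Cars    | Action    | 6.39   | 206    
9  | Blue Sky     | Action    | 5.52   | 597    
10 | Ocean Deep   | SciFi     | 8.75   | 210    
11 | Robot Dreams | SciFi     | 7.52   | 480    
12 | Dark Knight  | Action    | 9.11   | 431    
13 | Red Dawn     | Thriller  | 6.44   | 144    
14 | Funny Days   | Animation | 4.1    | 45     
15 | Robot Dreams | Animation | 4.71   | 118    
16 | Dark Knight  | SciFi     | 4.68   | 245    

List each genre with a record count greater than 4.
SELECT genre, COUNT(*) as cnt
FROM movies
GROUP BY genre
HAVING COUNT(*) > 4

Result:
  Animation: 5

Note: HAVING filters groups after aggregation, WHERE filters rows before.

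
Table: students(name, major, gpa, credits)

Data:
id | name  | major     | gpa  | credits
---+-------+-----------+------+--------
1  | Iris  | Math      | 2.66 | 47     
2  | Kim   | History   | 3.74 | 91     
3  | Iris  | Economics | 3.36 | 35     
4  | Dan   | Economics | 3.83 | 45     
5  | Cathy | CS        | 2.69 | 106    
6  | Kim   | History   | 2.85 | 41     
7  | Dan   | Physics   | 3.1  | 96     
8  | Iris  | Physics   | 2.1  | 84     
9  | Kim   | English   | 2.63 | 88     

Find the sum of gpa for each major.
SELECT major, SUM(gpa) as result
FROM students
GROUP BY major

Result:
  CS: 2.69
  Economics: 7.19
  English: 2.63
  History: 6.59
  Math: 2.66
  Physics: 5.20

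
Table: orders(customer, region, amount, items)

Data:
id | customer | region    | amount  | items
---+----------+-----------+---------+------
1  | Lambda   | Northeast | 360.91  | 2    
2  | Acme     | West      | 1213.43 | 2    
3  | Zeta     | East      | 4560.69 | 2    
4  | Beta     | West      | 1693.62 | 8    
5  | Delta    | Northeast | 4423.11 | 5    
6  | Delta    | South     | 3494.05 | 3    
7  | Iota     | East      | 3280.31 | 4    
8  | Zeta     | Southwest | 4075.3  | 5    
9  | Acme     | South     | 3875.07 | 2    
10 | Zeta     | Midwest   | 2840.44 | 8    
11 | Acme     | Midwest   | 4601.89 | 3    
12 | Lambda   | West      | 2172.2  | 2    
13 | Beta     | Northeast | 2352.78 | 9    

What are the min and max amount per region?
SELECT region, MIN(amount), MAX(amount)
FROM orders
GROUP BY region

Result:
  East: min=3280.31, max=4560.69
  Midwest: min=2840.44, max=4601.89
  Northeast: min=360.91, max=4423.11
  South: min=3494.05, max=3875.07
  Southwest: min=4075.30, max=4075.30
  West: min=1213.43, max=2172.20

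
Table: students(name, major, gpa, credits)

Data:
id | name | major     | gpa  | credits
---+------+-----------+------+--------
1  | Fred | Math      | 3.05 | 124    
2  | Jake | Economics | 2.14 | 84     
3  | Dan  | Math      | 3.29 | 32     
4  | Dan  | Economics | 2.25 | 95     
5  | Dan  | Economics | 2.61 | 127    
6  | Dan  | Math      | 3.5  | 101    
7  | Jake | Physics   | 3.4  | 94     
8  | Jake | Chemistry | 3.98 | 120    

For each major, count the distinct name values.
SELECT major, COUNT(DISTINCT name)
FROM students
GROUP BY major

Result:
  Chemistry: 1 distinct
  Economics: 2 distinct
  Math: 2 distinct
  Physics: 1 distinct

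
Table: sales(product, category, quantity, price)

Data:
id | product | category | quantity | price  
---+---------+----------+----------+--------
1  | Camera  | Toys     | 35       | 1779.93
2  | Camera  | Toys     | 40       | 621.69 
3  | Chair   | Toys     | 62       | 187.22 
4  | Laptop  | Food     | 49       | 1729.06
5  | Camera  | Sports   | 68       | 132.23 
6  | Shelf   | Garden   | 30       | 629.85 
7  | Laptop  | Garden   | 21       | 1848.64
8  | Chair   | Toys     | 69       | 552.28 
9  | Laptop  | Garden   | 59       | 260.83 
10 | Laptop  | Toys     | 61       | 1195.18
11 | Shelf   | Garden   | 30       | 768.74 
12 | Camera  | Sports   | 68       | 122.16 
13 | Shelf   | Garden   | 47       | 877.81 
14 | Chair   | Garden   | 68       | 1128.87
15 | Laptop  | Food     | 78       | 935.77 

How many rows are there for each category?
SELECT category, COUNT(*) as count
FROM sales
GROUP BY category

Result:
  Food: 2
  Garden: 6
  Sports: 2
  Toys: 5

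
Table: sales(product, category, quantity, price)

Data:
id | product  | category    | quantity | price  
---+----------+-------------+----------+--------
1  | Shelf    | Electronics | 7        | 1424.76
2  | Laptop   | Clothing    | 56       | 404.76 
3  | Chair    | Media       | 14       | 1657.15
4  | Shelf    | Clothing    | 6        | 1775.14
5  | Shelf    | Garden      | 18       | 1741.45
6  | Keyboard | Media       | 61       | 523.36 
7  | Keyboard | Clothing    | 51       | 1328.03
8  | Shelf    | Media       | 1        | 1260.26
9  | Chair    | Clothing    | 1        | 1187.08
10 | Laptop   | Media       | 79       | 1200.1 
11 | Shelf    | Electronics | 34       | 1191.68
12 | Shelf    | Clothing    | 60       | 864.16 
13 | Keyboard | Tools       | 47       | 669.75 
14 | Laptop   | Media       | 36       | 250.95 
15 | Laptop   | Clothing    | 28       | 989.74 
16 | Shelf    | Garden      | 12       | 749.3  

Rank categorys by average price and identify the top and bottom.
SELECT category, AVG(price)
FROM sales
GROUP BY category
ORDER BY AVG(price)

All groups:
  Tools: 669.75
  Media: 978.36
  Clothing: 1091.49
  Garden: 1245.38
  Electronics: 1308.22

Highest: Electronics (1308.22)
Lowest: Tools (669.75)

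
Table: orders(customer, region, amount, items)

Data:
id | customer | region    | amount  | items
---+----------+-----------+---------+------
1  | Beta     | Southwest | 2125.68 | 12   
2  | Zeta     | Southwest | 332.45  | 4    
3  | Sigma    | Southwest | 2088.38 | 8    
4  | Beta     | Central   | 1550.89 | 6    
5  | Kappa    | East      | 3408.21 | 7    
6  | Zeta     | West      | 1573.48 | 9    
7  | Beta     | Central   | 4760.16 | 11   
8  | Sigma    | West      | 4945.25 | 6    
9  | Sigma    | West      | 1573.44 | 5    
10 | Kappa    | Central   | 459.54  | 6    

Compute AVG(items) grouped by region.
SELECT region, AVG(items) as result
FROM orders
GROUP BY region

Result:
  Central: 7.67
  East: 7.00
  Southwest: 8.00
  West: 6.67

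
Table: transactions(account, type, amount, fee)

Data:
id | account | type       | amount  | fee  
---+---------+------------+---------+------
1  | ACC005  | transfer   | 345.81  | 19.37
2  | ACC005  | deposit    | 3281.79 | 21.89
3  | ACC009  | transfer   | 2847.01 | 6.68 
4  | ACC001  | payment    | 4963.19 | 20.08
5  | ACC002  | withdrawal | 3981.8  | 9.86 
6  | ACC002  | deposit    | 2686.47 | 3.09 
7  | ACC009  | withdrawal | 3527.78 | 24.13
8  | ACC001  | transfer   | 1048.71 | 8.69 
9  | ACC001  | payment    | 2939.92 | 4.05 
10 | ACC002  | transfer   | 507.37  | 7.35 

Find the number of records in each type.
SELECT type, COUNT(*) as count
FROM transactions
GROUP BY type

Result:
  deposit: 2
  payment: 2
  transfer: 4
  withdrawal: 2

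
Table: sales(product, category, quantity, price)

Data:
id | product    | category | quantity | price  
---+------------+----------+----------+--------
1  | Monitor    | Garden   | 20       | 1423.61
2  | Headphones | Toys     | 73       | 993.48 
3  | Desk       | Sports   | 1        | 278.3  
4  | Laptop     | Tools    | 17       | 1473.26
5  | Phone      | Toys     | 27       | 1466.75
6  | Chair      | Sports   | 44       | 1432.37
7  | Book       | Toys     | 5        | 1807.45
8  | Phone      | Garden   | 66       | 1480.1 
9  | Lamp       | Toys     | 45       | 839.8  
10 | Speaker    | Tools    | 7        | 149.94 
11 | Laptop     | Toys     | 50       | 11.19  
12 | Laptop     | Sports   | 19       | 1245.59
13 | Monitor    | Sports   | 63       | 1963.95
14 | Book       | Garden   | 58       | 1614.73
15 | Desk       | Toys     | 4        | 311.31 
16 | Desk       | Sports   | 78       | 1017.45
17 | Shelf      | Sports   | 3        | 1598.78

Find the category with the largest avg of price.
SELECT category, AVG(price) as val
FROM sales
GROUP BY category
ORDER BY val DESC
LIMIT 1

Result: Garden with avg(price) = 1506.15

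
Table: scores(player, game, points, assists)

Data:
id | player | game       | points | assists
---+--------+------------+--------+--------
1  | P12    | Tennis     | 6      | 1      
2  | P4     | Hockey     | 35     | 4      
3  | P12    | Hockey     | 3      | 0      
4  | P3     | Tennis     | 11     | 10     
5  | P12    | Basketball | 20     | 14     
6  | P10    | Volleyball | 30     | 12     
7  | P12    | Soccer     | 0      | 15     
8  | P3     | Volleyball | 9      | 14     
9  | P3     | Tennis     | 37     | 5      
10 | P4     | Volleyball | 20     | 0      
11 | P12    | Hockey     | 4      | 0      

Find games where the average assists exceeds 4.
SELECT game, AVG(assists)
FROM scores
GROUP BY game
HAVING AVG(assists) > 4

Result:
  Basketball: avg=14.00
  Soccer: avg=15.00
  Tennis: avg=5.33
  Volleyball: avg=8.67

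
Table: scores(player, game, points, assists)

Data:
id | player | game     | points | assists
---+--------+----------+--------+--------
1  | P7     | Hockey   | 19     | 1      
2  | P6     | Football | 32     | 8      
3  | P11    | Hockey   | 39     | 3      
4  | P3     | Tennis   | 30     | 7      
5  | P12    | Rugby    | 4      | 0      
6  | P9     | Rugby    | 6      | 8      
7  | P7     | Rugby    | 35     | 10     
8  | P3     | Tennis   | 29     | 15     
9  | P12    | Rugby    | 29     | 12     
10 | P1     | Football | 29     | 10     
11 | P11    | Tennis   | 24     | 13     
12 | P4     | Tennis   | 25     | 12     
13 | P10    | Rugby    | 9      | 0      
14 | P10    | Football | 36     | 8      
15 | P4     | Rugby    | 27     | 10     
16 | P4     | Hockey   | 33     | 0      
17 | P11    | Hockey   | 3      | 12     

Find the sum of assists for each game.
SELECT game, SUM(assists) as result
FROM scores
GROUP BY game

Result:
  Football: 26
  Hockey: 16
  Rugby: 40
  Tennis: 47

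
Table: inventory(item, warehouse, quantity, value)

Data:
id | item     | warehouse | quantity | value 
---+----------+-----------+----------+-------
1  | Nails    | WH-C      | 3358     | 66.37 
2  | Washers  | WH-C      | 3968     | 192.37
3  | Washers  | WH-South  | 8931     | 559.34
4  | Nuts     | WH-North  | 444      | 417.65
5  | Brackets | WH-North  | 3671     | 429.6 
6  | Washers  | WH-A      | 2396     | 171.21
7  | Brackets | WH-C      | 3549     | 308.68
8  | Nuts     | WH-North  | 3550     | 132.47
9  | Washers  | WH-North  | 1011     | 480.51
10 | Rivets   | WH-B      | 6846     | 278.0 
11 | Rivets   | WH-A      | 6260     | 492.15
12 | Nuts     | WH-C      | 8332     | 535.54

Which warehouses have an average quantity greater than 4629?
SELECT warehouse, AVG(quantity)
FROM inventory
GROUP BY warehouse
HAVING AVG(quantity) > 4629

Result:
  WH-B: avg=6846.00
  WH-C: avg=4801.75
  WH-South: avg=8931.00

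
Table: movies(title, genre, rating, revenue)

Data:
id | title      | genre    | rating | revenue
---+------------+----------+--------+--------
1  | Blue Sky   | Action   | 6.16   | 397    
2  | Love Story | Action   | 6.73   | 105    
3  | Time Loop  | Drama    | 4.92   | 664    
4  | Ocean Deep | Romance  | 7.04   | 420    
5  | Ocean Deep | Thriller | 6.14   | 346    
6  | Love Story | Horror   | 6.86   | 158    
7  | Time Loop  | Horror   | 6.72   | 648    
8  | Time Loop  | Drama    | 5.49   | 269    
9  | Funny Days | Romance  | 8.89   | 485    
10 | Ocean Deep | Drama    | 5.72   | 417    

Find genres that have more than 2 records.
SELECT genre, COUNT(*) as cnt
FROM movies
GROUP BY genre
HAVING COUNT(*) > 2

Result:
  Drama: 3

Note: HAVING filters groups after aggregation, WHERE filters rows before.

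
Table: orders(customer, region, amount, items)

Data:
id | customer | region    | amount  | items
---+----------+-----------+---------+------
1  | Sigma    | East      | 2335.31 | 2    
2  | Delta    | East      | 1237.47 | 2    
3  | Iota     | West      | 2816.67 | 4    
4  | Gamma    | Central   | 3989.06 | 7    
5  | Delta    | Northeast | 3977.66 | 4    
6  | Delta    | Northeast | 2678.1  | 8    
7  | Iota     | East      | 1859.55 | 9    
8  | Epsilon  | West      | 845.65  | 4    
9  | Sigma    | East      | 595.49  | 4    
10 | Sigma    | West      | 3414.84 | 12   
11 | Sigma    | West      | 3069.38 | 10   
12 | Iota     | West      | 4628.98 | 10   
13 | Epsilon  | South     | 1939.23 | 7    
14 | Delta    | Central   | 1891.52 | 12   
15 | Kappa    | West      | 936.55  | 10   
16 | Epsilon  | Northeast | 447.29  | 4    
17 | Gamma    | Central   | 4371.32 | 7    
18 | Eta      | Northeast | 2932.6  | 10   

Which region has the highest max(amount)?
SELECT region, MAX(amount) as val
FROM orders
GROUP BY region
ORDER BY val DESC
LIMIT 1

Result: West with max(amount) = 4628.98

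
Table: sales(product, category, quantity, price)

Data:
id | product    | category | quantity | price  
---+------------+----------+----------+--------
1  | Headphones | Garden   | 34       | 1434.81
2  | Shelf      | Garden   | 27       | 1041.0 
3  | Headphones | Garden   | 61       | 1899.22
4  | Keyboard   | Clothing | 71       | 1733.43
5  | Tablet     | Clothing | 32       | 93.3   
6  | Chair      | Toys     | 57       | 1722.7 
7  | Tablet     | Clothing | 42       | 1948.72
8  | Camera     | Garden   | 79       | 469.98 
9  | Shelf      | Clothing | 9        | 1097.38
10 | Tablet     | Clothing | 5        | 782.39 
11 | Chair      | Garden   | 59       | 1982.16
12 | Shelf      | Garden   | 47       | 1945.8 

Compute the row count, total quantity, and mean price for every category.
SELECT category,
       COUNT(*) as cnt,
       SUM(quantity) as total_quantity,
       AVG(price) as avg_price
FROM sales
GROUP BY category

Result:
  Clothing: 5 records, 159 total quantity, 1131.04 avg price
  Garden: 6 records, 307 total quantity, 1462.16 avg price
  Toys: 1 records, 57 total quantity, 1722.70 avg price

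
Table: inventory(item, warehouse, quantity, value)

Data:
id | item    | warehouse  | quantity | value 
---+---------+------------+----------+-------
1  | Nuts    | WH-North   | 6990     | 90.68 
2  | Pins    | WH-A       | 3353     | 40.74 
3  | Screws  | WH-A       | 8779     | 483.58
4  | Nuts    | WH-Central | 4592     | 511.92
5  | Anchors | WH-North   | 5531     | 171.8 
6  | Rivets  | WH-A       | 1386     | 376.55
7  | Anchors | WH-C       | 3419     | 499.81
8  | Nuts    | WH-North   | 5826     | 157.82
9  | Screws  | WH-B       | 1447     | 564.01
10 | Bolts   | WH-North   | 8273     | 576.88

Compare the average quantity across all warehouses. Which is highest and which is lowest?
SELECT warehouse, AVG(quantity)
FROM inventory
GROUP BY warehouse
ORDER BY AVG(quantity)

All groups:
  WH-B: 1447.00
  WH-C: 3419.00
  WH-A: 4506.00
  WH-Central: 4592.00
  WH-North: 6655.00

Highest: WH-North (6655.00)
Lowest: WH-B (1447.00)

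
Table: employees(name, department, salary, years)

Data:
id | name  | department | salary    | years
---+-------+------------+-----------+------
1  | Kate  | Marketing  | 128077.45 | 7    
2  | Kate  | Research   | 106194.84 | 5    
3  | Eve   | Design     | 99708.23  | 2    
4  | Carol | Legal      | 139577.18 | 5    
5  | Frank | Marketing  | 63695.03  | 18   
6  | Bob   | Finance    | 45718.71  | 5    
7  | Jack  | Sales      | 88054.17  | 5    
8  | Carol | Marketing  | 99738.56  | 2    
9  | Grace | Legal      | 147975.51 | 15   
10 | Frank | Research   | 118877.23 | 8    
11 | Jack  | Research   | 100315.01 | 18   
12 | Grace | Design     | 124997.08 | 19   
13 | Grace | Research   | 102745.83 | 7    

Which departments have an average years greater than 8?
SELECT department, AVG(years)
FROM employees
GROUP BY department
HAVING AVG(years) > 8

Result:
  Design: avg=10.50
  Legal: avg=10.00
  Marketing: avg=9.00
  Research: avg=9.50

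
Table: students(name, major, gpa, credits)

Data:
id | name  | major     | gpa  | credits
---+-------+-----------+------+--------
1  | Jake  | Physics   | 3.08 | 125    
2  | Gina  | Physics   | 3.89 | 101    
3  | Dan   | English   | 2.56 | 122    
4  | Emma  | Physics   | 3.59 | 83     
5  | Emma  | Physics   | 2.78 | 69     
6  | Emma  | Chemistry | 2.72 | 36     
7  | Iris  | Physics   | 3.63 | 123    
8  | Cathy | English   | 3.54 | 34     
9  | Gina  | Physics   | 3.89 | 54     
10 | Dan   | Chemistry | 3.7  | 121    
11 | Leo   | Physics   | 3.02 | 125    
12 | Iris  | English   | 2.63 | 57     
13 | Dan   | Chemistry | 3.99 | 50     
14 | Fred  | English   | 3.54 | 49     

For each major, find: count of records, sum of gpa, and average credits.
SELECT major,
       COUNT(*) as cnt,
       SUM(gpa) as total_gpa,
       AVG(credits) as avg_credits
FROM students
GROUP BY major

Result:
  Chemistry: 3 records, 10.41 total gpa, 69.00 avg credits
  English: 4 records, 12.27 total gpa, 65.50 avg credits
  Physics: 7 records, 23.88 total gpa, 97.14 avg credits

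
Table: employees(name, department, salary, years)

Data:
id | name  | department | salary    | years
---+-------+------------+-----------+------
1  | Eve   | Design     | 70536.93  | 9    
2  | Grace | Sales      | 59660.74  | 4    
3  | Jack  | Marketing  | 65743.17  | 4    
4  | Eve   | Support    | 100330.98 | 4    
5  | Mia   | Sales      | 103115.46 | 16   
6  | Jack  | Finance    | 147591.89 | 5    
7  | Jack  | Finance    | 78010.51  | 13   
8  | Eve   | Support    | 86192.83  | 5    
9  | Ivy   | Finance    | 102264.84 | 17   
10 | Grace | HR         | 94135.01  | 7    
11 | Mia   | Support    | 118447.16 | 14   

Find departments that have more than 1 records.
SELECT department, COUNT(*) as cnt
FROM employees
GROUP BY department
HAVING COUNT(*) > 1

Result:
  Finance: 3
  Sales: 2
  Support: 3

Note: HAVING filters groups after aggregation, WHERE filters rows before.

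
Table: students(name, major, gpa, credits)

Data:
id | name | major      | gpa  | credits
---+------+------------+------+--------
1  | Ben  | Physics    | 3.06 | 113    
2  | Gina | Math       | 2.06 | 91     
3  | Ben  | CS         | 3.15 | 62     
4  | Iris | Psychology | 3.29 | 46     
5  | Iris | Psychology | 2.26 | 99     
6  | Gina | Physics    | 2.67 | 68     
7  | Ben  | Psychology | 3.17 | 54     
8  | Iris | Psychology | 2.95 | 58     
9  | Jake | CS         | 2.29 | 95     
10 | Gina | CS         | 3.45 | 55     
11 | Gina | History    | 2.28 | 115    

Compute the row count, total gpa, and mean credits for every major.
SELECT major,
       COUNT(*) as cnt,
       SUM(gpa) as total_gpa,
       AVG(credits) as avg_credits
FROM students
GROUP BY major

Result:
  CS: 3 records, 8.89 total gpa, 70.67 avg credits
  History: 1 records, 2.28 total gpa, 115.00 avg credits
  Math: 1 records, 2.06 total gpa, 91.00 avg credits
  Physics: 2 records, 5.73 total gpa, 90.50 avg credits
  Psychology: 4 records, 11.67 total gpa, 64.25 avg credits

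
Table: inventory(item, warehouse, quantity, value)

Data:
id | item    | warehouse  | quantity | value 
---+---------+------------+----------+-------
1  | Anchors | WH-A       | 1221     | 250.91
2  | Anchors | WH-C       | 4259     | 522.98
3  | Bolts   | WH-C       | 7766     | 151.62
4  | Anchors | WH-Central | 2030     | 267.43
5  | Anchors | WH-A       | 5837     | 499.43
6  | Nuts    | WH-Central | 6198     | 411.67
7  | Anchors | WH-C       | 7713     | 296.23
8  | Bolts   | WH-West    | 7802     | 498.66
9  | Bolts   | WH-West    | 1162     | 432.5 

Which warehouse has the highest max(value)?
SELECT warehouse, MAX(value) as val
FROM inventory
GROUP BY warehouse
ORDER BY val DESC
LIMIT 1

Result: WH-C with max(value) = 522.98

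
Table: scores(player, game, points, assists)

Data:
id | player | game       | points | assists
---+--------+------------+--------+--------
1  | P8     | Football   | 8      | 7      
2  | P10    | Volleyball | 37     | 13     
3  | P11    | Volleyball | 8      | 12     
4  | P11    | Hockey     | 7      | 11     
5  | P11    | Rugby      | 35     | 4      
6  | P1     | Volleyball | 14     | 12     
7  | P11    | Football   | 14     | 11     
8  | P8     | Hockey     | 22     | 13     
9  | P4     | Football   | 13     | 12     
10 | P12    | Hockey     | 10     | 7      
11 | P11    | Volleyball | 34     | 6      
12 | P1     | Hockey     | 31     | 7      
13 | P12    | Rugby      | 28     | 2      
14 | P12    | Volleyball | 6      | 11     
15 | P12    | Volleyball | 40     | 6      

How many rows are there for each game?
SELECT game, COUNT(*) as count
FROM scores
GROUP BY game

Result:
  Football: 3
  Hockey: 4
  Rugby: 2
  Volleyball: 6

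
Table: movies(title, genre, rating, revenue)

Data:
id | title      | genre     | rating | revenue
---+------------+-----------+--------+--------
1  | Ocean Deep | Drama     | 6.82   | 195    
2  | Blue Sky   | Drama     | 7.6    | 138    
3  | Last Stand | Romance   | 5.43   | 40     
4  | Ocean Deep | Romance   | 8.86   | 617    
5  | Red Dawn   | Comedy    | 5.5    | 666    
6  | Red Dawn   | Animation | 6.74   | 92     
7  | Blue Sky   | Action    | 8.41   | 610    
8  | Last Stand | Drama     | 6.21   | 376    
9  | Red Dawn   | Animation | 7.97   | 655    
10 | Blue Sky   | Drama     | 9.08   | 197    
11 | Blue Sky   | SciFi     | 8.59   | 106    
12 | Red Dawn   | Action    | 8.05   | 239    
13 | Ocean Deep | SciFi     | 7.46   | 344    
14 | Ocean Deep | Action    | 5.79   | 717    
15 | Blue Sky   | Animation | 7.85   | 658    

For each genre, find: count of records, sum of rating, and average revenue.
SELECT genre,
       COUNT(*) as cnt,
       SUM(rating) as total_rating,
       AVG(revenue) as avg_revenue
FROM movies
GROUP BY genre

Result:
  Action: 3 records, 22.25 total rating, 522.00 avg revenue
  Animation: 3 records, 22.56 total rating, 468.33 avg revenue
  Comedy: 1 records, 5.50 total rating, 666.00 avg revenue
  Drama: 4 records, 29.71 total rating, 226.50 avg revenue
  Romance: 2 records, 14.29 total rating, 328.50 avg revenue
  SciFi: 2 records, 16.05 total rating, 225.00 avg revenue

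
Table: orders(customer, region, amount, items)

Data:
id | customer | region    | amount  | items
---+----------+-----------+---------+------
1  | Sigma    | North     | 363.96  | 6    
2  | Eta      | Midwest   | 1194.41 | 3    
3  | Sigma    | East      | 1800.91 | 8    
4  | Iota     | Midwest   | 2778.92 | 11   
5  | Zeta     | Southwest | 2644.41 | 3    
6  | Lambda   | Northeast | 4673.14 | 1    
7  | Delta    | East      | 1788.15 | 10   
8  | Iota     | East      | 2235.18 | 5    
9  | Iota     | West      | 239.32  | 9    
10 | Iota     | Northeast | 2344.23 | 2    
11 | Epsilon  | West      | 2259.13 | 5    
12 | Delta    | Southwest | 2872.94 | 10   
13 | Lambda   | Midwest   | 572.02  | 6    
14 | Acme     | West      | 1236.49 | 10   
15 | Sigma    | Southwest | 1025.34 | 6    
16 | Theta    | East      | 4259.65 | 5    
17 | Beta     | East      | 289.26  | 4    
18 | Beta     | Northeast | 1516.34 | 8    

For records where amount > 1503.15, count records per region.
SELECT region, COUNT(*)
FROM orders
WHERE amount > 1503.15
GROUP BY region

Note: WHERE filters rows before grouping.

Result:
  East: 4
  Midwest: 1
  Northeast: 3
  Southwest: 2
  West: 1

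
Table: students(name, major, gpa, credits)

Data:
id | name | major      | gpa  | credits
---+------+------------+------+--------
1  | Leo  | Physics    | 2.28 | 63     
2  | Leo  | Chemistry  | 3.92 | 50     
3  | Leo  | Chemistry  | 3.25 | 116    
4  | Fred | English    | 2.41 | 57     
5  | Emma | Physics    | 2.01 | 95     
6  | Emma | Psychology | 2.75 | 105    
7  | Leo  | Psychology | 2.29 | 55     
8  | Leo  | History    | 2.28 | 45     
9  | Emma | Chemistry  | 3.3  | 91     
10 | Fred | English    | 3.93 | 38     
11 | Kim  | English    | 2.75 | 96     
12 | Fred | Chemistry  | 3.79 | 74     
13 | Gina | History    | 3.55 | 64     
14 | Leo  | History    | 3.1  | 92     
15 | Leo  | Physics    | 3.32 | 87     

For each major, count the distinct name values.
SELECT major, COUNT(DISTINCT name)
FROM students
GROUP BY major

Result:
  Chemistry: 3 distinct
  English: 2 distinct
  History: 2 distinct
  Physics: 2 distinct
  Psychology: 2 distinct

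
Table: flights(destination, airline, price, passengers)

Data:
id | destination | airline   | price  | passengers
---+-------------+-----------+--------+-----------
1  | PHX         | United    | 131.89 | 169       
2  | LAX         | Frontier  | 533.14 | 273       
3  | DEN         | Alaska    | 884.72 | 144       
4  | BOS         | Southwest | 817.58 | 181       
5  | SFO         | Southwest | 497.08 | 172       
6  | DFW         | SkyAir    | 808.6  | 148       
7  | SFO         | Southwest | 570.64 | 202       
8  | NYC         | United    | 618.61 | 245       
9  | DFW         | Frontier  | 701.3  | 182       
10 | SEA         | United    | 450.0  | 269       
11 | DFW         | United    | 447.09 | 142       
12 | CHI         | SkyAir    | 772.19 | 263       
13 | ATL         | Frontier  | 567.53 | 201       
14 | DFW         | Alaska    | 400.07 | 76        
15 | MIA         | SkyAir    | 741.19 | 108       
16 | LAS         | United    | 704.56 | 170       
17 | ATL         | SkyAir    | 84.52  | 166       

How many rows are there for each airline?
SELECT airline, COUNT(*) as count
FROM flights
GROUP BY airline

Result:
  Alaska: 2
  Frontier: 3
  SkyAir: 4
  Southwest: 3
  United: 5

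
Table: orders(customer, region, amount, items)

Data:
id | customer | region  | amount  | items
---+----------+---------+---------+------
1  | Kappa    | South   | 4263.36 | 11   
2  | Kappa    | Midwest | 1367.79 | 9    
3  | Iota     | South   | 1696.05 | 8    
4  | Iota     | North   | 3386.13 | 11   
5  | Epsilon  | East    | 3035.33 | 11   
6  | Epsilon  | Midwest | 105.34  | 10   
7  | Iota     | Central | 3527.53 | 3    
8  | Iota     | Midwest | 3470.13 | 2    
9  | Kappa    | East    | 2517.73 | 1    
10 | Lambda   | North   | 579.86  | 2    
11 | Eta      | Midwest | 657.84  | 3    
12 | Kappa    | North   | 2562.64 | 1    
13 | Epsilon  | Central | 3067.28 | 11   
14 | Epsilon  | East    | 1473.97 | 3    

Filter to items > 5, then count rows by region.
SELECT region, COUNT(*)
FROM orders
WHERE items > 5
GROUP BY region

Note: WHERE filters rows before grouping.

Result:
  Central: 1
  East: 1
  Midwest: 2
  North: 1
  South: 2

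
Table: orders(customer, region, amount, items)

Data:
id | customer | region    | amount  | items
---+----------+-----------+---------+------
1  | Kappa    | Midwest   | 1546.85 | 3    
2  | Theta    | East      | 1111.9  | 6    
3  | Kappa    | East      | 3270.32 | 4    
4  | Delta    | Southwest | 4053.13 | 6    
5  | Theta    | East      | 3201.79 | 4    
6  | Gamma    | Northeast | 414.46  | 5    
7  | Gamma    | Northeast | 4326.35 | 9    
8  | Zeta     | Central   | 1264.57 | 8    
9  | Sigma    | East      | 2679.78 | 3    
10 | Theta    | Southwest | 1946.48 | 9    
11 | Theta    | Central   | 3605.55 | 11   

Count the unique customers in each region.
SELECT region, COUNT(DISTINCT customer)
FROM orders
GROUP BY region

Result:
  Central: 2 distinct
  East: 3 distinct
  Midwest: 1 distinct
  Northeast: 1 distinct
  Southwest: 2 distinct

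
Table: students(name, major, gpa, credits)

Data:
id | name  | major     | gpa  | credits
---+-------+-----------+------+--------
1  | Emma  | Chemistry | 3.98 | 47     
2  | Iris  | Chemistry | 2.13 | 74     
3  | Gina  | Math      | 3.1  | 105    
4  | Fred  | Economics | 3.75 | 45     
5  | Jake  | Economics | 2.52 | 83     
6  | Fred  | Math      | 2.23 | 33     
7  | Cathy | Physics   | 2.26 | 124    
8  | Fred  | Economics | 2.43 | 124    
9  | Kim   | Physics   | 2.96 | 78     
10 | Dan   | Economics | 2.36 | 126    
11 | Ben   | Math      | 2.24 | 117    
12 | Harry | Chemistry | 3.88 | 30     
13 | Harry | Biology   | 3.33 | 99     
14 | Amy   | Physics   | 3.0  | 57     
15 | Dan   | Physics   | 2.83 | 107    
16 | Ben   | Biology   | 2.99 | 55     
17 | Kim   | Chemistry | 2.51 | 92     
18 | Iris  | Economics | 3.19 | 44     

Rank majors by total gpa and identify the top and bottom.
SELECT major, SUM(gpa)
FROM students
GROUP BY major
ORDER BY SUM(gpa)

All groups:
  Biology: 6.32
  Math: 7.57
  Physics: 11.05
  Chemistry: 12.50
  Economics: 14.25

Highest: Economics (14.25)
Lowest: Biology (6.32)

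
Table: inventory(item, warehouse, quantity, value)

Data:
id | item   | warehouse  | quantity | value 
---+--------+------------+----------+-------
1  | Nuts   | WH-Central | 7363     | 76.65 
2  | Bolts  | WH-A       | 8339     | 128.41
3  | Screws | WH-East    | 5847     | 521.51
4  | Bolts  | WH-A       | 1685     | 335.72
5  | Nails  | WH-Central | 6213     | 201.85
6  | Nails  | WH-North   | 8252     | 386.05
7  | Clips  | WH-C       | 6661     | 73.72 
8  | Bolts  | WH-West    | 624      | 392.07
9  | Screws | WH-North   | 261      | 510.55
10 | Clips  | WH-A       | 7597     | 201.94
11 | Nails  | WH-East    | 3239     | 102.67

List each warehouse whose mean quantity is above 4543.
SELECT warehouse, AVG(quantity)
FROM inventory
GROUP BY warehouse
HAVING AVG(quantity) > 4543

Result:
  WH-A: avg=5873.67
  WH-C: avg=6661.00
  WH-Central: avg=6788.00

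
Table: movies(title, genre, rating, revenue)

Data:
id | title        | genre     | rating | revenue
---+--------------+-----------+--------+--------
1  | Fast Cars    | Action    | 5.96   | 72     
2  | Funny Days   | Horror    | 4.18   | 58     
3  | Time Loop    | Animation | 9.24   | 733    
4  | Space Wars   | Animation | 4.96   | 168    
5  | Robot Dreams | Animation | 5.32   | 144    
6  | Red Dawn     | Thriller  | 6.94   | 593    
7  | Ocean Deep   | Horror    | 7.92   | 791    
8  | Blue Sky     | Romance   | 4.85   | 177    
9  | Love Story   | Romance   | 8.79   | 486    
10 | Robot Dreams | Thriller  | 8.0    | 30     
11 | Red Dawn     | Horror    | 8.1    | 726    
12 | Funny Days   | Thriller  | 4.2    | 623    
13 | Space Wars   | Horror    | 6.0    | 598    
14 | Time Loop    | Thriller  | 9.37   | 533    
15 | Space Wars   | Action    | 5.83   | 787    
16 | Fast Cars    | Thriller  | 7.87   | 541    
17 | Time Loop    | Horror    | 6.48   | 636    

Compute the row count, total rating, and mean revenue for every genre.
SELECT genre,
       COUNT(*) as cnt,
       SUM(rating) as total_rating,
       AVG(revenue) as avg_revenue
FROM movies
GROUP BY genre

Result:
  Action: 2 records, 11.79 total rating, 429.50 avg revenue
  Animation: 3 records, 19.52 total rating, 348.33 avg revenue
  Horror: 5 records, 32.68 total rating, 561.80 avg revenue
  Romance: 2 records, 13.64 total rating, 331.50 avg revenue
  Thriller: 5 records, 36.38 total rating, 464.00 avg revenue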